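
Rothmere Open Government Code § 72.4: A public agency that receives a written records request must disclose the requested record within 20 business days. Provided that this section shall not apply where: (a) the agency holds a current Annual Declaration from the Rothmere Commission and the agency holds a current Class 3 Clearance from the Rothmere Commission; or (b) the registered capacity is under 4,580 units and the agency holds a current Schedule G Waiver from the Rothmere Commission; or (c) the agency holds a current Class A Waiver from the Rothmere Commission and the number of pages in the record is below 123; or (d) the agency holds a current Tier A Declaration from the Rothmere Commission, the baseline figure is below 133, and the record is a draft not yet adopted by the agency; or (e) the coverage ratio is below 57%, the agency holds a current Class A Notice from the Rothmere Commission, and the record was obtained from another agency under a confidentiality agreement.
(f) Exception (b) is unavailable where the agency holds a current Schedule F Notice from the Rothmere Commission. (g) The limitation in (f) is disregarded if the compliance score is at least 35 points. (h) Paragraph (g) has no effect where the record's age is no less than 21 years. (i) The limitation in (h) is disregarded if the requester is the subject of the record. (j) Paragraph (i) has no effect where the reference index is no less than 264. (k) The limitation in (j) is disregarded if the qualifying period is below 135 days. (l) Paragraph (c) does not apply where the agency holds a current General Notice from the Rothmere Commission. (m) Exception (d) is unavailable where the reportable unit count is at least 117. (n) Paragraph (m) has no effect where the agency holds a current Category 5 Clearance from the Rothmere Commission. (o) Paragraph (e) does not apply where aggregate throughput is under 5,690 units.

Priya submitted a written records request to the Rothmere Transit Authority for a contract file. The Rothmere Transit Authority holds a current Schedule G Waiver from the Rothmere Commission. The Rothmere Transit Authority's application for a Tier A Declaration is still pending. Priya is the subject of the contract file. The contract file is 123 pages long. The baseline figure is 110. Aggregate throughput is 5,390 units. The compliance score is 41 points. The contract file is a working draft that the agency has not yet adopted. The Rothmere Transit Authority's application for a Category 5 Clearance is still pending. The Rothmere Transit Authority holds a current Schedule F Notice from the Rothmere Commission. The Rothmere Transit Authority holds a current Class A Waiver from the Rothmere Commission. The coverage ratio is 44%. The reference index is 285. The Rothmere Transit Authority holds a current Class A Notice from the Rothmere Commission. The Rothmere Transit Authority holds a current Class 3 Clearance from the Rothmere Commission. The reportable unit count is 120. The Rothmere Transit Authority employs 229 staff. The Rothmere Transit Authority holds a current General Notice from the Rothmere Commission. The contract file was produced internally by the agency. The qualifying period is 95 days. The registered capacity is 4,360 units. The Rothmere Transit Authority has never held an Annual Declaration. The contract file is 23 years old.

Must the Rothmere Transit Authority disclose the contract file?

No — exception (b) applies; the Rothmere Transit Authority is not required to disclose the contract file.

Exception (a) fails — the Annual Declaration is not current.
All of (b)'s requirements are met (the registered capacity is 4,360 units, under the 4,580 units limit; a current Schedule G Waiver is held). Under paragraphs (f)–(k): (f) would limit (b) — a current Schedule F Notice is held — but (g) sets (f) aside: (g) applies — the compliance score is 41 points, meeting the 35 points threshold. (h) would limit (g) — the record's age is 23 years, meeting the 21 years threshold — but (i) sets (h) aside: (i) is engaged — Priya is the subject of the contract file. (j) is triggered (the reference index is 285, meeting the 264 threshold), but is itself disapplied by (k): (k) operates against (j): the qualifying period is 95 days, below the 135 days limit. (b) remains available.
Exception (c) fails — the number of pages in the record is 123, not below 123.
Exception (d) fails — the Tier A Declaration is not current.
Exception (e) fails — the contract file was produced internally.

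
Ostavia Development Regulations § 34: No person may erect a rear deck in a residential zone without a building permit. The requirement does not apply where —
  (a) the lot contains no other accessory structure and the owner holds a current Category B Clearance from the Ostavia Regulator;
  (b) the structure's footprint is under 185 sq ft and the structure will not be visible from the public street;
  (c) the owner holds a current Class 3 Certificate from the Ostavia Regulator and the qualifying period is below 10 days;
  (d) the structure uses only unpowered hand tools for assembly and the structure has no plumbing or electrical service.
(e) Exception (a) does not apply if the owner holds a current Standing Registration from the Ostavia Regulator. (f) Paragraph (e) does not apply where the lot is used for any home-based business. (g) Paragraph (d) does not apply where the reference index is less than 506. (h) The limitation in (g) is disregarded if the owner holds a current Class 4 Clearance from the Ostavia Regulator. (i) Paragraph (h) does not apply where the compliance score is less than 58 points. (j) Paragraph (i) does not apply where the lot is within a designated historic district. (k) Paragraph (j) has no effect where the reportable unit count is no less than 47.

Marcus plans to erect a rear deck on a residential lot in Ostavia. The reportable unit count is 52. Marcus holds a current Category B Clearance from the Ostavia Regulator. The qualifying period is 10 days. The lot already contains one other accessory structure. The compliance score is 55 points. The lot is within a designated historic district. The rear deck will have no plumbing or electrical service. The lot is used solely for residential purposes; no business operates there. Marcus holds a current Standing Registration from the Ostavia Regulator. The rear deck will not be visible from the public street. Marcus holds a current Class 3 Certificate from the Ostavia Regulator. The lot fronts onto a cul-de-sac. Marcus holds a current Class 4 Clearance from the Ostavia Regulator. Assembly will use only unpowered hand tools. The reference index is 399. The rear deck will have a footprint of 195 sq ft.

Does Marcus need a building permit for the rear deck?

Yes — Marcus must obtain a building permit.

Exception (a) fails — the lot already has another accessory structure.
Exception (b) does not apply: the structure's footprint is 195 sq ft, not under 185 sq ft.
Exception (c) fails — the qualifying period is 10 days, not below 10 days.
All of (d)'s requirements are met (assembly uses only hand tools; there is no plumbing or electrical service). However, paragraphs (g)–(k) must be considered: (g) operates against (d): the reference index is 399, less than the 506 limit. (h) would limit (g) — a current Class 4 Clearance is held — but (i) sets (h) aside: (i) operates against (h): the compliance score is 55 points, less than the 58 points limit. (j) would limit (i) — the lot is in a historic district — but (k) sets (j) aside: (k) operates — the reportable unit count is 52, meeting the 47 threshold. Exception (d) does not apply.
No exception is made out. Marcus falls within the general rule.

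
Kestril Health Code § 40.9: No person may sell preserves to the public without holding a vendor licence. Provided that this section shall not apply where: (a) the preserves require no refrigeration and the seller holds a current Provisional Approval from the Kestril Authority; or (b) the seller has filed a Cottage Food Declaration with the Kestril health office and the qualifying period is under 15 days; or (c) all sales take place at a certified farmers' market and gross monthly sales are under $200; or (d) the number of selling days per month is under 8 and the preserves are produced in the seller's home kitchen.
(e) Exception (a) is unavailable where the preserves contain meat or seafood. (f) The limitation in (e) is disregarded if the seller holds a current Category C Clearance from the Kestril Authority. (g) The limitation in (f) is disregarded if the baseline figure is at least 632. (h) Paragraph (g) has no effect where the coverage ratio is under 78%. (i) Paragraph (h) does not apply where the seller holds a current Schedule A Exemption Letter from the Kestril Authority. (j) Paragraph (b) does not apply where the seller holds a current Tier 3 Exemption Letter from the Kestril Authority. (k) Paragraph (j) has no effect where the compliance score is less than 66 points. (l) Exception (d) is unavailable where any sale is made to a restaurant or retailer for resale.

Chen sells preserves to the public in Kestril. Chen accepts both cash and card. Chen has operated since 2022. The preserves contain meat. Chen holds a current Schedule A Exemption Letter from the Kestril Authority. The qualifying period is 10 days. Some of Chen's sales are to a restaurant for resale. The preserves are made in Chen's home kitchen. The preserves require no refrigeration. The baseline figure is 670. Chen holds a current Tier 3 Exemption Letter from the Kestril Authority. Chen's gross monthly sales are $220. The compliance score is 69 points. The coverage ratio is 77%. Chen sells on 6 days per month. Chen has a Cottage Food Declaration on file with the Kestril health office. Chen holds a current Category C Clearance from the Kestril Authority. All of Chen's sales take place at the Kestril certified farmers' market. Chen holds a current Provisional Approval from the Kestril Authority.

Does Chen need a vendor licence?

Exception (a) is satisfied on its face — the preserves are shelf-stable; a current Provisional Approval is held. Turning to paragraphs (e)–(i): (e) operates against (a): the preserves contain meat. (f) applies (a current Category C Clearance is held), but is set aside by (g): (g) operates against (f): the baseline figure is 670, meeting the 632 threshold. (h) operates (the coverage ratio is 77%, under the 78% limit), but is itself disapplied by (i): (i) operates against (h): a current Schedule A Exemption Letter is held. So (a) is unavailable.
Exception (b): a Cottage Food Declaration is on file; the qualifying period is 10 days, under the 15 days limit — every condition holds. However, paragraphs (j)–(k) must be considered: (j) operates against (b): a current Tier 3 Exemption Letter is held. (k), which would lift (j), is not engaged — the compliance score is 69 points, not less than 66 points. Exception (b) does not apply.
Exception (c) fails — gross monthly sales are $220, not under $200.
All of (d)'s requirements are met (the number of selling days per month is 6, under the 8 limit; the preserves are home-kitchen produced). However, paragraph (l) must be considered: (l) operates against (d): some sales are to a restaurant for resale. So (d) is unavailable.
Every exception is unavailable, so the rule governs.

Yes — Chen must hold a vendor licence.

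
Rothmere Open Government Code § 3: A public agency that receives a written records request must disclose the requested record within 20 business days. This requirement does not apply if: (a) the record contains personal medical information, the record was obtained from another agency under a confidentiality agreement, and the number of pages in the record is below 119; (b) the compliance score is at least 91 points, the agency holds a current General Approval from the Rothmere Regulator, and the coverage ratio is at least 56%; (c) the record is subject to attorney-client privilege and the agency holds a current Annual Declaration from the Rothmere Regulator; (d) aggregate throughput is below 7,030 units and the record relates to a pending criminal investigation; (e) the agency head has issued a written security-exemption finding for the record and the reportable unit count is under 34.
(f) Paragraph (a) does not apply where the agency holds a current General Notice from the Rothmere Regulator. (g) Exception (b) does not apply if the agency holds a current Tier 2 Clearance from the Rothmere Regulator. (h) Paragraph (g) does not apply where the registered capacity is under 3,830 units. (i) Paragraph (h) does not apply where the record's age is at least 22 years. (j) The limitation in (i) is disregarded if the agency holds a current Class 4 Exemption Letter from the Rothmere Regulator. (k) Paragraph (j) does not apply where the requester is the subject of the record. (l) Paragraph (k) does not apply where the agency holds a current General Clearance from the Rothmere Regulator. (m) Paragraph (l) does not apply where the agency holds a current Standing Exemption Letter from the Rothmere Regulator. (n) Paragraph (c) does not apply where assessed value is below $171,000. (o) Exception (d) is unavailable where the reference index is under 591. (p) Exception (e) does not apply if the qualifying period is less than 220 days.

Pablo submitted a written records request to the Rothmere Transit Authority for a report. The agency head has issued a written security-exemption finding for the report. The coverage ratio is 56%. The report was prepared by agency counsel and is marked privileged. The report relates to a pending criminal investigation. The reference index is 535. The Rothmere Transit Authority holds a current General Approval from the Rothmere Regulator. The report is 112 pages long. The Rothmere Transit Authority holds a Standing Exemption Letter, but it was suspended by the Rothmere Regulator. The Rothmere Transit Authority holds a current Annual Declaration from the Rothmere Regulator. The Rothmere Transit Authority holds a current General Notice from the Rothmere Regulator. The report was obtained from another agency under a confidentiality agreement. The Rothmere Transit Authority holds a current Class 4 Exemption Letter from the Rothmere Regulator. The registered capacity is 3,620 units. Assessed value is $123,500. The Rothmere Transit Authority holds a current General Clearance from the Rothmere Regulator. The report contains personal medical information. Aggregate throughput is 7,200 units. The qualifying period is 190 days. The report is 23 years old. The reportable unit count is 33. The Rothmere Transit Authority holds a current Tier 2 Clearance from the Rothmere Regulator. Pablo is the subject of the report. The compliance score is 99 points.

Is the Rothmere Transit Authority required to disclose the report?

No — exception (b) applies; the Rothmere Transit Authority is not required to disclose the report.

All of (a)'s requirements are met (the report contains personal medical information; the report was obtained under a confidentiality agreement; the number of pages in the record is 112, below the 119 limit). But applying paragraph (f): (f) operates — a current General Notice is held. (a) is therefore removed.
Exception (b)'s conditions are all satisfied: the compliance score is 99 points, meeting the 91 points threshold; a current General Approval is held; the coverage ratio is 56%, meeting the 56% threshold. Applying paragraphs (g)–(m): (g) applies (a current Tier 2 Clearance is held), but is itself disapplied by (h): (h) operates against (g): the registered capacity is 3,620 units, under the 3,830 units limit. (i) is engaged (the record's age is 23 years, meeting the 22 years threshold), but is set aside by (j): (j) operates against (i): a current Class 4 Exemption Letter is held. (k) is engaged (Pablo is the subject of the report), but is displaced by (l): (l) operates against (k): a current General Clearance is held. (m), which would lift (l), is not triggered — the Standing Exemption Letter is not current. So (b) applies.
All of (c)'s requirements are met (the report is privileged; a current Annual Declaration is held). Turning to paragraph (n): (n) is triggered — assessed value is $123,500, below the $171,000 limit. So (c) is unavailable.
Exception (d) requires that aggregate throughput is below 7,030 units; but aggregate throughput is 7,200 units, not below 7,030 units, so (d) is unavailable.
Exception (e): a written security-exemption finding has been issued; the reportable unit count is 33, under the 34 limit — every condition holds. But: (p) operates against (e): the qualifying period is 190 days, less than the 220 days limit. (e) is therefore removed.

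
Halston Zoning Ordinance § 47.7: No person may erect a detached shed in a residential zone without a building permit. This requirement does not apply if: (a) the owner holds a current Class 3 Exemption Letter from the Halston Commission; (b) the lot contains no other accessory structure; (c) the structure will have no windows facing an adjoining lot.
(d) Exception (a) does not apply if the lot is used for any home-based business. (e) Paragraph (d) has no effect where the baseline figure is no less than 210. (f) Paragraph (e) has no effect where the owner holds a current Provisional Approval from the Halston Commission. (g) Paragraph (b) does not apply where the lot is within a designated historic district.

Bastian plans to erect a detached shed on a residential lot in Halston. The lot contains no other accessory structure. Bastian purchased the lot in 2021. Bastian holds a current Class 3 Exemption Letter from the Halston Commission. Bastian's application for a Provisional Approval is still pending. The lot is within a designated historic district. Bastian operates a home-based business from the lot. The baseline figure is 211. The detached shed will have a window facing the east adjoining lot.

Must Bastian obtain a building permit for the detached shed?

All of (a)'s requirements are met (a current Class 3 Exemption Letter is held). As to paragraphs (d)–(f): (d) would limit (a) — a home-based business operates on the lot — but (e) sets (d) aside: (e) is triggered — the baseline figure is 211, meeting the 210 threshold. (f), which would lift (e), does not operate here — the Provisional Approval is not current. (a) remains available.
Exception (b) is satisfied on its face — the lot has no other accessory structure. But applying paragraph (g): (g) operates against (b): the lot is in a historic district. (b) is therefore removed.
Exception (c) requires that the structure will have no windows facing an adjoining lot; but a window faces an adjoining lot, so (c) is unavailable.

No — exception (a) applies; Bastian does not need a building permit.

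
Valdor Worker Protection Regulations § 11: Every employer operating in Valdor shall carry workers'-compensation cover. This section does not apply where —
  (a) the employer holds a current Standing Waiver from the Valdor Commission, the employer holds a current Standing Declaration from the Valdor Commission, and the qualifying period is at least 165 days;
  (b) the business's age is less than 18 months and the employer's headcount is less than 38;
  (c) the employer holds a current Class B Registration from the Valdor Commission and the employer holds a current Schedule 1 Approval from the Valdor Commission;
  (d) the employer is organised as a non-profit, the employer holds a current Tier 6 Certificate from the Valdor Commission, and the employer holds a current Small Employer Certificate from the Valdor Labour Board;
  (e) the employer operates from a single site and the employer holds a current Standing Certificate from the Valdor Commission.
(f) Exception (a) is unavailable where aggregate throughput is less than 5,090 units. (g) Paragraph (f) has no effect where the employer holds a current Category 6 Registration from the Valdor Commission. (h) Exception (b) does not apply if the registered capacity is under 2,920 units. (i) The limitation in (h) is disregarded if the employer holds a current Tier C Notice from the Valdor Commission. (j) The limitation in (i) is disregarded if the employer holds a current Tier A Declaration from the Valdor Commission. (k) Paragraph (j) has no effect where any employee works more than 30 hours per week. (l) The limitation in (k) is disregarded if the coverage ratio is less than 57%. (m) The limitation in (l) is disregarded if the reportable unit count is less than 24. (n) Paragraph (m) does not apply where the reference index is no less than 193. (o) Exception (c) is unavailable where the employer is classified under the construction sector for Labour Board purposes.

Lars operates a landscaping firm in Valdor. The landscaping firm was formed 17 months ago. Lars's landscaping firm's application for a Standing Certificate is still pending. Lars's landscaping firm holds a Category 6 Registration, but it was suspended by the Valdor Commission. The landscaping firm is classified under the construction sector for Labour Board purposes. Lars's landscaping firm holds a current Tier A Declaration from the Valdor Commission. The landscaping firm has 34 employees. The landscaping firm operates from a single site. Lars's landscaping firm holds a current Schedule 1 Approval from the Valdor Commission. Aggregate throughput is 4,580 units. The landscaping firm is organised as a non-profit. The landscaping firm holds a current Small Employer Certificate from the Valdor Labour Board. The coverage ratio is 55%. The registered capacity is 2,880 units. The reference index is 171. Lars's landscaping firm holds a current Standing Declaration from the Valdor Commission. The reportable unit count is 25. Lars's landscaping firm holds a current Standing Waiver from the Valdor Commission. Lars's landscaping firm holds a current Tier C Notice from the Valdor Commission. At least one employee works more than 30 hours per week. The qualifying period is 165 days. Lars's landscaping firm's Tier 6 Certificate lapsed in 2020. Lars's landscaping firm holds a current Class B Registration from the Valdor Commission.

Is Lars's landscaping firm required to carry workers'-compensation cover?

Yes — Lars's landscaping firm must carry workers'-compensation cover.

Exception (a)'s conditions are all satisfied: a current Standing Waiver is held; a current Standing Declaration is held; the qualifying period is 165 days, meeting the 165 days threshold. Turning to paragraphs (f)–(g): (f) operates — aggregate throughput is 4,580 units, less than the 5,090 units limit. (g), which would lift (f), is not triggered — there is no Category 6 Registration in force. So (a) is unavailable.
Exception (b)'s conditions are all satisfied: the business's age is 17 months, less than the 18 months limit; the employer's headcount is 34, less than the 38 limit. But applying paragraphs (h)–(n): (h) operates — the registered capacity is 2,880 units, under the 2,920 units limit. (i) would limit (h) — a current Tier C Notice is held — but (j) sets (i) aside: (j) applies — a current Tier A Declaration is held. (k) applies (at least one employee exceeds 30 hours/week), but is overridden by (l): (l) operates against (k): the coverage ratio is 55%, less than the 57% limit. (m) is not triggered (the reportable unit count is 25, not less than 24), so (l) stands. So (b) is unavailable.
Exception (c) is satisfied on its face — a current Class B Registration is held; a current Schedule 1 Approval is held. But: (o) is engaged — the landscaping firm is classified under the construction sector. So (c) is unavailable.
Exception (d) requires that the employer holds a current Tier 6 Certificate from the Valdor Commission; but the Tier 6 Certificate is not current, so (d) is unavailable.
Exception (e) does not apply: there is no Standing Certificate in force.
Every exception is unavailable, so the rule governs.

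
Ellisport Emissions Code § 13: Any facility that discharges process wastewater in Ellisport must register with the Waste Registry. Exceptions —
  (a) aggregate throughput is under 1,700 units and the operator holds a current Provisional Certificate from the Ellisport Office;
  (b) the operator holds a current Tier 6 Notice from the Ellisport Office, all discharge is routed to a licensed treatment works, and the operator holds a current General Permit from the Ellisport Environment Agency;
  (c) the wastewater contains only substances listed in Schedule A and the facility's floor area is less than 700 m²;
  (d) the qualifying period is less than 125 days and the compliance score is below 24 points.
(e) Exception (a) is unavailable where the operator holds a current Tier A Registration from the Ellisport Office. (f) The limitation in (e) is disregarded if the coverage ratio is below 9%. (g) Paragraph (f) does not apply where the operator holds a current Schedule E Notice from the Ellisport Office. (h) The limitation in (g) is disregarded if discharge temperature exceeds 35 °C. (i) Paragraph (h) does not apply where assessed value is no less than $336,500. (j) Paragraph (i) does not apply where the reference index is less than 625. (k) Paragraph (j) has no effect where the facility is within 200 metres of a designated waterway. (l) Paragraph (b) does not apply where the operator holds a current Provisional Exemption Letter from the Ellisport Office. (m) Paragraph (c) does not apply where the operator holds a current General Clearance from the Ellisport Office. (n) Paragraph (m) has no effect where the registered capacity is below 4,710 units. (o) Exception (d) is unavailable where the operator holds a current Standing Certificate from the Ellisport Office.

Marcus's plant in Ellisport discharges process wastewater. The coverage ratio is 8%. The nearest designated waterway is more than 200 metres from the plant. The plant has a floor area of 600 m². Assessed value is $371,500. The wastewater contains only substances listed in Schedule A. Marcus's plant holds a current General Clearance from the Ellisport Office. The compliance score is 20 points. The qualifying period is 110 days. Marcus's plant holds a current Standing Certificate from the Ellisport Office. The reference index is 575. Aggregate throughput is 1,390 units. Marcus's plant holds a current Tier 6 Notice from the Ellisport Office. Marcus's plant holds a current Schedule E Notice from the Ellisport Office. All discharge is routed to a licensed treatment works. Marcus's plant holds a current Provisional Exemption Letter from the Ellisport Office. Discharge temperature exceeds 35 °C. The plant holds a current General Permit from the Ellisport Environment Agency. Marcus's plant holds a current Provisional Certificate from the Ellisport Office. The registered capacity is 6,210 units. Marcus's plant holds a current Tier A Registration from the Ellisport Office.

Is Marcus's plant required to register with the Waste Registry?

No — exception (a) applies; Marcus's plant is not required to register with the Waste Registry.

Exception (a)'s conditions are all satisfied: aggregate throughput is 1,390 units, under the 1,700 units limit; a current Provisional Certificate is held. Under paragraphs (e)–(k): (e) is triggered (a current Tier A Registration is held), but is overridden by (f): (f) applies — the coverage ratio is 8%, below the 9% limit. (g) would limit (f) — a current Schedule E Notice is held — but (h) sets (g) aside: (h) operates against (g): discharge temperature exceeds 35 °C. (i) would limit (h) — assessed value is $371,500, meeting the $336,500 threshold — but (j) sets (i) aside: (j) operates against (i): the reference index is 575, less than the 625 limit. (k) is not triggered (the plant is more than 200 m from any designated waterway), so (j) stands. Exception (a) stands.
All of (b)'s requirements are met (a current Tier 6 Notice is held; discharge is routed to a licensed treatment works; a current General Permit is held). However, paragraph (l) must be considered: (l) operates — a current Provisional Exemption Letter is held. Exception (b) does not apply.
Exception (c): the wastewater is Schedule-A-only; the facility's floor area is 600 m², less than the 700 m² limit — every condition holds. However, paragraphs (m)–(n) must be considered: (m) is triggered — a current General Clearance is held. (n) is not triggered (the registered capacity is 6,210 units, not below 4,710 units), so (m) stands. (c) is therefore removed.
Exception (d): the qualifying period is 110 days, less than the 125 days limit; the compliance score is 20 points, below the 24 points limit — every condition holds. But: (o) operates against (d): a current Standing Certificate is held. So (d) is unavailable.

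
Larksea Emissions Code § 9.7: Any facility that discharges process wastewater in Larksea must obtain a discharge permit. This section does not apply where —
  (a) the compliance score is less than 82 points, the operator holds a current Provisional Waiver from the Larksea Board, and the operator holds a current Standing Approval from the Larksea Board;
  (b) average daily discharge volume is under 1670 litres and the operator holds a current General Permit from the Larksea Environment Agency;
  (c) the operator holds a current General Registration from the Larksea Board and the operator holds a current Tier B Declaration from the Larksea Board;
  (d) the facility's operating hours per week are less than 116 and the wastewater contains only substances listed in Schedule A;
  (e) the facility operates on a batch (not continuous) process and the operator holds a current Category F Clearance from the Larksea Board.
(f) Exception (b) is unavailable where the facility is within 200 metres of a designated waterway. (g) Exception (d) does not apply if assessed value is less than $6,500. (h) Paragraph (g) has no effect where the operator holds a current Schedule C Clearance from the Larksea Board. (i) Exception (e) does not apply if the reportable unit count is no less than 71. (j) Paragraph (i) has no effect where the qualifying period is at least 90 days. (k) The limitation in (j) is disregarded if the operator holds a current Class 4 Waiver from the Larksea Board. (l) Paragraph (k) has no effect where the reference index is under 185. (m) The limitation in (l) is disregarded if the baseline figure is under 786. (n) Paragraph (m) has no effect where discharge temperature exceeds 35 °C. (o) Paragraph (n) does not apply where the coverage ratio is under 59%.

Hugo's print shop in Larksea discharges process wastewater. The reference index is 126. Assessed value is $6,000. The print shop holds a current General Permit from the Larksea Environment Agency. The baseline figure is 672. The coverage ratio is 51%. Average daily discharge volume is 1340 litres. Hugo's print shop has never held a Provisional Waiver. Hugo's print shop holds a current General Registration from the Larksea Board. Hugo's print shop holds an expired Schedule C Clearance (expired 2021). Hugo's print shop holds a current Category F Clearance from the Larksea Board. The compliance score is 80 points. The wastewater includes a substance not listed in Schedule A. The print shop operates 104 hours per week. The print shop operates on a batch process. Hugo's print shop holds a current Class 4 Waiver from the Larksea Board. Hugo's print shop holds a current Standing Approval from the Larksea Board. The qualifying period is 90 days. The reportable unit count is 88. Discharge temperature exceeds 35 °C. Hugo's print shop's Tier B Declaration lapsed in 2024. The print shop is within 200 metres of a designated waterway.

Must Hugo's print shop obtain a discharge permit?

Exception (a) does not apply: the Provisional Waiver is not current.
Exception (b): average daily discharge volume is 1340 litres, under the 1670 litres limit; a current General Permit is held — every condition holds. But: (f) is triggered — the print shop is within 200 m of a designated waterway. Exception (b) does not apply.
Exception (c) fails — no current Tier B Declaration is held.
Exception (d) requires that the wastewater contains only substances listed in Schedule A; but the wastewater includes a non-Schedule-A substance, so (d) is unavailable.
Exception (e)'s conditions are all satisfied: the facility operates on a batch process; a current Category F Clearance is held. Turning to paragraphs (i)–(o): (i) applies — the reportable unit count is 88, meeting the 71 threshold. (j) operates (the qualifying period is 90 days, meeting the 90 days threshold), but is overridden by (k): (k) applies — a current Class 4 Waiver is held. (l) would limit (k) — the reference index is 126, under the 185 limit — but (m) sets (l) aside: (m) operates against (l): the baseline figure is 672, under the 786 limit. (n) would limit (m) — discharge temperature exceeds 35 °C — but (o) sets (n) aside: (o) operates against (n): the coverage ratio is 51%, under the 59% limit. (e) is therefore removed.
None of the exceptions is available; § 9.7 applies in full.

Yes — Hugo's print shop must obtain a discharge permit.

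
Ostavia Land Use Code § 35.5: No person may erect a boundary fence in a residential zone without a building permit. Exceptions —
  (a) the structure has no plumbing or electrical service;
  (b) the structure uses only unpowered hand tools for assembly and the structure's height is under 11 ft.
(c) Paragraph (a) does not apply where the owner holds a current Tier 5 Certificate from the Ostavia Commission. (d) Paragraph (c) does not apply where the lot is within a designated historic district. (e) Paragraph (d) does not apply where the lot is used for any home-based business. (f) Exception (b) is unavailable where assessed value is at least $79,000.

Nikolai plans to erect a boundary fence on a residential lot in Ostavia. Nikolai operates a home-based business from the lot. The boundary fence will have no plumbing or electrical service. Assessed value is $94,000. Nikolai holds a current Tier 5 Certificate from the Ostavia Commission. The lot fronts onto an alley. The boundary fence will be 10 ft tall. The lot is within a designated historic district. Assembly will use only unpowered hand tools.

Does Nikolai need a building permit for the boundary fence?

Exception (a)'s conditions are all satisfied: there is no plumbing or electrical service. Turning to paragraphs (c)–(e): (c) applies — a current Tier 5 Certificate is held. (d) would limit (c) — the lot is in a historic district — but (e) sets (d) aside: (e) operates against (d): a home-based business operates on the lot. (a) is therefore removed.
Exception (b)'s conditions are all satisfied: assembly uses only hand tools; the structure's height is 10 ft, under the 11 ft limit. But: (f) applies — assessed value is $94,000, meeting the $79,000 threshold. So (b) is unavailable.
None of the exceptions is available; § 35.5 applies in full.

Yes — Nikolai must obtain a building permit.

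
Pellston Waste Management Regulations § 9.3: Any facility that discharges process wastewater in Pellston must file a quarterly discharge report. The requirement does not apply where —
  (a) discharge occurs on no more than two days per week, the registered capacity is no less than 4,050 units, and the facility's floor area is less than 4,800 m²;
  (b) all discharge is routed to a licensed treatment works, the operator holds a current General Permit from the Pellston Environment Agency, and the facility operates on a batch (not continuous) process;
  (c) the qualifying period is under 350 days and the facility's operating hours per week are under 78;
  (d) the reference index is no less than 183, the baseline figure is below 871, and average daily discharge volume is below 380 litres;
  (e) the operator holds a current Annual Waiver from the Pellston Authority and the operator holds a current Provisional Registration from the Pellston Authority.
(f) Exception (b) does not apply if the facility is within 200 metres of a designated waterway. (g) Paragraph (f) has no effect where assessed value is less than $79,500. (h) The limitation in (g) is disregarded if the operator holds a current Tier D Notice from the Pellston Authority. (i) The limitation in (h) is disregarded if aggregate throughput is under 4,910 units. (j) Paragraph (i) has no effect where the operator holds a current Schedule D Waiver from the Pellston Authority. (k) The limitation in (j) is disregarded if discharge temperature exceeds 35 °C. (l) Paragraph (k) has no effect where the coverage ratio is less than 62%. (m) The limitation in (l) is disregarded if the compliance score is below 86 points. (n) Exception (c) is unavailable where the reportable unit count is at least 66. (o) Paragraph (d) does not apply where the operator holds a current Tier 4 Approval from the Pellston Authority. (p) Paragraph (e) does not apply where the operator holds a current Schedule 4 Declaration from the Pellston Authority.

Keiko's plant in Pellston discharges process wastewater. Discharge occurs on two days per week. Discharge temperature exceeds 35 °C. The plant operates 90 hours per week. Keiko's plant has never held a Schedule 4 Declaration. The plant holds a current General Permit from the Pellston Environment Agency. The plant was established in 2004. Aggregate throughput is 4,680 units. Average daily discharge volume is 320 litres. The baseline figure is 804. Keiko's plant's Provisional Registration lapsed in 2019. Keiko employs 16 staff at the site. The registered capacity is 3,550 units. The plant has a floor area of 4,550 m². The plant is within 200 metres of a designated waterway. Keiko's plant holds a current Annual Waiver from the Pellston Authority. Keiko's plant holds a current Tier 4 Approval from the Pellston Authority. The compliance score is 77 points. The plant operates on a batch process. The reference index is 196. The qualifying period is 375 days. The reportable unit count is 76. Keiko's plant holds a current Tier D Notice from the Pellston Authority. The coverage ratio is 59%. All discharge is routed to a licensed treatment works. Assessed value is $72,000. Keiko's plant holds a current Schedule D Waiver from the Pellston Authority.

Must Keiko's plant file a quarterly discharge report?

No — exception (b) applies; Keiko's plant is not required to file a quarterly discharge report.

Exception (a) fails — the registered capacity is 3,550 units, short of 4,050 units.
Exception (b): discharge is routed to a licensed treatment works; a current General Permit is held; the facility operates on a batch process — every condition holds. Considering the limiting provisions: (f) is engaged (the plant is within 200 m of a designated waterway), but is overridden by (g): (g) operates — assessed value is $72,000, less than the $79,500 limit. (h) is engaged (a current Tier D Notice is held), but is itself disapplied by (i): (i) is triggered — aggregate throughput is 4,680 units, under the 4,910 units limit. (j) would limit (i) — a current Schedule D Waiver is held — but (k) sets (j) aside: (k) operates against (j): discharge temperature exceeds 35 °C. (l) would limit (k) — the coverage ratio is 59%, less than the 62% limit — but (m) sets (l) aside: (m) operates against (l): the compliance score is 77 points, below the 86 points limit. Exception (b) stands.
Exception (c) fails — the qualifying period is 375 days, not under 350 days.
All of (d)'s requirements are met (the reference index is 196, meeting the 183 threshold; the baseline figure is 804, below the 871 limit; average daily discharge volume is 320 litres, below the 380 litres limit). But: (o) operates against (d): a current Tier 4 Approval is held. Exception (d) does not apply.
Exception (e) fails — the Provisional Registration is not current.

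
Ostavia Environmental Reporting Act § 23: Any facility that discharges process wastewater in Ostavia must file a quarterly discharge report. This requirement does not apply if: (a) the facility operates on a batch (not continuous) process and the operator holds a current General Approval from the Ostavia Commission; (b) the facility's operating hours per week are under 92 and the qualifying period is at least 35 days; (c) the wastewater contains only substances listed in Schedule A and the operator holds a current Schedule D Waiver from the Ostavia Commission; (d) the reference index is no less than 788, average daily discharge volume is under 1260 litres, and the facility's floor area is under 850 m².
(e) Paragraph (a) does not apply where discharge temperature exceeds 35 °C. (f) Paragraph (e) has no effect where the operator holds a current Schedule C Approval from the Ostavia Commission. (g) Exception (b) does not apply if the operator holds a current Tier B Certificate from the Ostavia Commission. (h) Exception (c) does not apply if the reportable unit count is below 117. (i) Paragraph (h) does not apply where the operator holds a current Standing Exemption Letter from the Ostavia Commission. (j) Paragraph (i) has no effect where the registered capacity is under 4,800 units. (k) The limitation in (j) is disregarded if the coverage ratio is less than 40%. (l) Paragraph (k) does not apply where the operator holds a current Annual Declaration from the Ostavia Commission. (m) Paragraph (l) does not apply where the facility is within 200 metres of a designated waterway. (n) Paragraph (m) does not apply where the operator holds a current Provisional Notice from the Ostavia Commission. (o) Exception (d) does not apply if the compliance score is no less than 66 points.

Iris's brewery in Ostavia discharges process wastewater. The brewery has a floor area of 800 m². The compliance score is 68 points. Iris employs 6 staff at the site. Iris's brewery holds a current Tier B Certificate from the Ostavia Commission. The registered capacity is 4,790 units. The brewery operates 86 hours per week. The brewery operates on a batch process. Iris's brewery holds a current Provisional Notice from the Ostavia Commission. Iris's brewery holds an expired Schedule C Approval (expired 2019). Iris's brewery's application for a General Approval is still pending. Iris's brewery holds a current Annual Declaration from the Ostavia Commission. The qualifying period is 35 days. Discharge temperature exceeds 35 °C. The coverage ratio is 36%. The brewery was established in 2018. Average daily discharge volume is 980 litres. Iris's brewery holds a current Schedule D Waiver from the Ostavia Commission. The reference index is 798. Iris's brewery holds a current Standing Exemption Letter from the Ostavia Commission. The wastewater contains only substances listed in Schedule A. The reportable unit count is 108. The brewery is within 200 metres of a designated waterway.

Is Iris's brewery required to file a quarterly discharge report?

Yes — Iris's brewery must file a quarterly discharge report.

Exception (a) fails — there is no General Approval in force.
All of (b)'s requirements are met (the facility's operating hours per week are 86, under the 92 limit; the qualifying period is 35 days, meeting the 35 days threshold). But: (g) is engaged — a current Tier B Certificate is held. Exception (b) does not apply.
Exception (c)'s conditions are all satisfied: the wastewater is Schedule-A-only; a current Schedule D Waiver is held. But: (h) operates — the reportable unit count is 108, below the 117 limit. (i) would limit (h) — a current Standing Exemption Letter is held — but (j) sets (i) aside: (j) operates against (i): the registered capacity is 4,790 units, under the 4,800 units limit. (k) would limit (j) — the coverage ratio is 36%, less than the 40% limit — but (l) sets (k) aside: (l) applies — a current Annual Declaration is held. (m) is triggered (the brewery is within 200 m of a designated waterway), but is overridden by (n): (n) operates against (m): a current Provisional Notice is held. (c) is therefore removed.
Exception (d) is satisfied on its face — the reference index is 798, meeting the 788 threshold; average daily discharge volume is 980 litres, under the 1260 litres limit; the facility's floor area is 800 m², under the 850 m² limit. However, paragraph (o) must be considered: (o) operates against (d): the compliance score is 68 points, meeting the 66 points threshold. (d) is therefore removed.
No exception is made out. Iris's brewery falls within the general rule.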